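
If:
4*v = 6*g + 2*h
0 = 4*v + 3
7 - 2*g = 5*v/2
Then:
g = 71/16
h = -237/16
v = -3/4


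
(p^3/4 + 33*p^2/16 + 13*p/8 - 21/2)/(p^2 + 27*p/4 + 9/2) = (4*p^2 + 9*p - 28)/(4*(4*p + 3))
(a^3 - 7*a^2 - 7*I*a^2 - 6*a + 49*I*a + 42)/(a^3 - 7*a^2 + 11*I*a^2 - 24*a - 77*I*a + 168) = (a^2 - 7*I*a - 6)/(a^2 + 11*I*a - 24)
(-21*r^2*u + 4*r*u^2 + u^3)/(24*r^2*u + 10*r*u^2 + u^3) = (-21*r^2 + 4*r*u + u^2)/(24*r^2 + 10*r*u + u^2)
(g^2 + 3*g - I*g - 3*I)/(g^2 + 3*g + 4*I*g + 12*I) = (g - I)/(g + 4*I)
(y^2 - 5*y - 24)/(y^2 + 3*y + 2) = (y^2 - 5*y - 24)/(y^2 + 3*y + 2)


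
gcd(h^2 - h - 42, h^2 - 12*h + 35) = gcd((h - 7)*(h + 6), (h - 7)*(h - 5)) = h - 7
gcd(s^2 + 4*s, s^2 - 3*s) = s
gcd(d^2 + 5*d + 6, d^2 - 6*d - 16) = d + 2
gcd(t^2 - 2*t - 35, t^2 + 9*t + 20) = t + 5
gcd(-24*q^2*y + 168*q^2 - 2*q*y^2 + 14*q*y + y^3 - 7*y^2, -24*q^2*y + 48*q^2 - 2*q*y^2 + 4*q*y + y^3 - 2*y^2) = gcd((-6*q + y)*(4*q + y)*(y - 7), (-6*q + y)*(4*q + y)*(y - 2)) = -24*q^2 - 2*q*y + y^2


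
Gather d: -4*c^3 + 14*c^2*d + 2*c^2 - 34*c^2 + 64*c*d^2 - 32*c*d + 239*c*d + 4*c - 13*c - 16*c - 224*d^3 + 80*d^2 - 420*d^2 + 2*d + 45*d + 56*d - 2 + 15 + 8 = -4*c^3 - 32*c^2 - 25*c - 224*d^3 + d^2*(64*c - 340) + d*(14*c^2 + 207*c + 103) + 21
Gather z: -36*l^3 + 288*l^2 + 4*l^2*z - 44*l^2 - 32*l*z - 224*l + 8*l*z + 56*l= -36*l^3 + 244*l^2 - 168*l + z*(4*l^2 - 24*l)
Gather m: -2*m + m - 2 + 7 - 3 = 2 - m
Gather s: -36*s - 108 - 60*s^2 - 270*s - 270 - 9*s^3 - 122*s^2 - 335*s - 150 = -9*s^3 - 182*s^2 - 641*s - 528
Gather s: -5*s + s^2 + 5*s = s^2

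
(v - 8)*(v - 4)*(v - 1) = v^3 - 13*v^2 + 44*v - 32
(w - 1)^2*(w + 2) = w^3 - 3*w + 2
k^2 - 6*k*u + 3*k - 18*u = (k + 3)*(k - 6*u)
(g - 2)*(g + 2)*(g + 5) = g^3 + 5*g^2 - 4*g - 20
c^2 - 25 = (c - 5)*(c + 5)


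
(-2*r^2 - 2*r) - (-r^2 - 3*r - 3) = -r^2 + r + 3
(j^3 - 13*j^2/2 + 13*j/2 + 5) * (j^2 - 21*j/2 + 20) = j^5 - 17*j^4 + 379*j^3/4 - 773*j^2/4 + 155*j/2 + 100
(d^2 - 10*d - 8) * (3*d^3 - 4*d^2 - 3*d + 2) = 3*d^5 - 34*d^4 + 13*d^3 + 64*d^2 + 4*d - 16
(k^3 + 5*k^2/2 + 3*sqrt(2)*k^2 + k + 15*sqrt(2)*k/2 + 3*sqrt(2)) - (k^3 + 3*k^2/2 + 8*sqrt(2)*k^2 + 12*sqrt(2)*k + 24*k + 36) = -5*sqrt(2)*k^2 + k^2 - 23*k - 9*sqrt(2)*k/2 - 36 + 3*sqrt(2)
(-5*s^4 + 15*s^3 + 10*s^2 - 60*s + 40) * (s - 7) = -5*s^5 + 50*s^4 - 95*s^3 - 130*s^2 + 460*s - 280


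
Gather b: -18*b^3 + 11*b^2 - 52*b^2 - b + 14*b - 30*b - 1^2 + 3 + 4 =-18*b^3 - 41*b^2 - 17*b + 6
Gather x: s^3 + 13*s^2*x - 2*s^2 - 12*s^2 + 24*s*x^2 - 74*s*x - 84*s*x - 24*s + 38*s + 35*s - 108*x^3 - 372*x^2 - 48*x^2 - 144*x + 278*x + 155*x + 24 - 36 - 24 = s^3 - 14*s^2 + 49*s - 108*x^3 + x^2*(24*s - 420) + x*(13*s^2 - 158*s + 289) - 36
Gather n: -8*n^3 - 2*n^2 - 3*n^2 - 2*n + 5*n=-8*n^3 - 5*n^2 + 3*n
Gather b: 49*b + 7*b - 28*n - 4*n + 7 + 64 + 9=56*b - 32*n + 80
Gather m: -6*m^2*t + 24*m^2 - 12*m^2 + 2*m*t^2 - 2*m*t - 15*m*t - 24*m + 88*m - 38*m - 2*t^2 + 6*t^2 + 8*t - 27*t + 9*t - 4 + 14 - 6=m^2*(12 - 6*t) + m*(2*t^2 - 17*t + 26) + 4*t^2 - 10*t + 4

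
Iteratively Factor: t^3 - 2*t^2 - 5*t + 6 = (t - 1)*(t^2 - t - 6) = (t - 1)*(t + 2)*(t - 3)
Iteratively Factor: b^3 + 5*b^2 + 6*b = (b + 2)*(b^2 + 3*b) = (b + 2)*(b + 3)*(b)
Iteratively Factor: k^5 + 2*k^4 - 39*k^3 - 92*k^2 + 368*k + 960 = (k - 4)*(k^4 + 6*k^3 - 15*k^2 - 152*k - 240) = (k - 4)*(k + 3)*(k^3 + 3*k^2 - 24*k - 80) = (k - 4)*(k + 3)*(k + 4)*(k^2 - k - 20) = (k - 5)*(k - 4)*(k + 3)*(k + 4)*(k + 4)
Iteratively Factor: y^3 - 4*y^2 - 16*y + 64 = (y + 4)*(y^2 - 8*y + 16) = (y - 4)*(y + 4)*(y - 4)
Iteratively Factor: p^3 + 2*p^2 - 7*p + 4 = (p - 1)*(p^2 + 3*p - 4) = (p - 1)^2*(p + 4)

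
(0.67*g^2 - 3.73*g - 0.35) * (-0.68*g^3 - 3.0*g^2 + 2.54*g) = -0.4556*g^5 + 0.5264*g^4 + 13.1298*g^3 - 8.4242*g^2 - 0.889*g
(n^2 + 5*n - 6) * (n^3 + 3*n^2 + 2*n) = n^5 + 8*n^4 + 11*n^3 - 8*n^2 - 12*n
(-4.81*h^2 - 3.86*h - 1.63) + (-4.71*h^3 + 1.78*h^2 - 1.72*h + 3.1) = -4.71*h^3 - 3.03*h^2 - 5.58*h + 1.47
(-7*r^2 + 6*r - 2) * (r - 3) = -7*r^3 + 27*r^2 - 20*r + 6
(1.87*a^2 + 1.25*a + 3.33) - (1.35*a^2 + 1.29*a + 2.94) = 0.52*a^2 - 0.04*a + 0.39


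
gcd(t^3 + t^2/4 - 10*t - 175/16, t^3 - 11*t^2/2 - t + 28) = t - 7/2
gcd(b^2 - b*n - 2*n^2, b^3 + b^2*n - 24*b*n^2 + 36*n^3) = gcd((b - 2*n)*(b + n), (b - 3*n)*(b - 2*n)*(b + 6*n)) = b - 2*n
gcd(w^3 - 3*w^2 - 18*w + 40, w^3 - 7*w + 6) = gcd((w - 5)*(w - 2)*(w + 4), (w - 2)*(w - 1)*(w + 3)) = w - 2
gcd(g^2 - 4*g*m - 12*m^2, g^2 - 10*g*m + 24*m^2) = g - 6*m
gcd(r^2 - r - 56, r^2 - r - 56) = r^2 - r - 56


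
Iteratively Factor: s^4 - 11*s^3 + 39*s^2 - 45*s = (s - 3)*(s^3 - 8*s^2 + 15*s) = (s - 3)^2*(s^2 - 5*s) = s*(s - 3)^2*(s - 5)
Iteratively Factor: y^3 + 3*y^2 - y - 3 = (y + 1)*(y^2 + 2*y - 3) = (y + 1)*(y + 3)*(y - 1)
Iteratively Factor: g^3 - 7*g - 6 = (g + 2)*(g^2 - 2*g - 3) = (g + 1)*(g + 2)*(g - 3)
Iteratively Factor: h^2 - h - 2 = (h + 1)*(h - 2)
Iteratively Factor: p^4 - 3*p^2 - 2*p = (p + 1)*(p^3 - p^2 - 2*p) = p*(p + 1)*(p^2 - p - 2) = p*(p - 2)*(p + 1)*(p + 1)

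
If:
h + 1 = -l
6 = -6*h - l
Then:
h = -1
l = 0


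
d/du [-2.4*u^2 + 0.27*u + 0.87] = 0.27 - 4.8*u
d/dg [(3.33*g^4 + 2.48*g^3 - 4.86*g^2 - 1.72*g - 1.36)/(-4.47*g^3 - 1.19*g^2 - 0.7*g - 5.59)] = (-14.8851*g^6 - 7.9254*g^5 - 31.6684*g^4 - 93.3076*g^3 - 58.472*g^2 + 51.098*g + 8.6628)/(19.9809*g^6 + 10.6386*g^5 + 7.6741*g^4 + 51.6406*g^3 + 13.7942*g^2 + 7.826*g + 31.2481)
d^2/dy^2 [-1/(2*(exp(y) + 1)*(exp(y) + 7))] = 2*(-exp(3*y) - 6*exp(2*y) - 9*exp(y) + 14)*exp(y)/(exp(6*y) + 24*exp(5*y) + 213*exp(4*y) + 848*exp(3*y) + 1491*exp(2*y) + 1176*exp(y) + 343)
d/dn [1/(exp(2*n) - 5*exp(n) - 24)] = (5 - 2*exp(n))*exp(n)/(-exp(2*n) + 5*exp(n) + 24)^2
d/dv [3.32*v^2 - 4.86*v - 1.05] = 6.64*v - 4.86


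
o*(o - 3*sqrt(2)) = o^2 - 3*sqrt(2)*o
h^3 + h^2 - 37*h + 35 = (h - 5)*(h - 1)*(h + 7)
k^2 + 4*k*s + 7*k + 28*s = (k + 7)*(k + 4*s)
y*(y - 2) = y^2 - 2*y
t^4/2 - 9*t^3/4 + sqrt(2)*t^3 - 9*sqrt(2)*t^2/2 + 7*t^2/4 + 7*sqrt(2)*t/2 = t*(t/2 + sqrt(2))*(t - 7/2)*(t - 1)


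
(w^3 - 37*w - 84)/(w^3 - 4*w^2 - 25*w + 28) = (w + 3)/(w - 1)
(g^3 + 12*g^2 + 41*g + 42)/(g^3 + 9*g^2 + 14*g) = (g + 3)/g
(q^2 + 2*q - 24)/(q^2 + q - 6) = (q^2 + 2*q - 24)/(q^2 + q - 6)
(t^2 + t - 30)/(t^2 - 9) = (t^2 + t - 30)/(t^2 - 9)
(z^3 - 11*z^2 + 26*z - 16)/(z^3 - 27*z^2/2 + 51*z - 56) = 2*(z - 1)/(2*z - 7)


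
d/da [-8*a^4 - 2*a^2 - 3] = -32*a^3 - 4*a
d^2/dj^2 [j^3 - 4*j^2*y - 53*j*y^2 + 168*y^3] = 6*j - 8*y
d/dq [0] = 0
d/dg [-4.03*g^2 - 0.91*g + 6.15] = -8.06*g - 0.91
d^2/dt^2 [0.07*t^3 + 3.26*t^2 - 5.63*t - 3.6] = 0.42*t + 6.52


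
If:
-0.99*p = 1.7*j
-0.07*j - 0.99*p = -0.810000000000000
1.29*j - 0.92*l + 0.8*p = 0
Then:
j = -0.50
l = 0.05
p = 0.85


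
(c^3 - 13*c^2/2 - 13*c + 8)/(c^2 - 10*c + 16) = (c^2 + 3*c/2 - 1)/(c - 2)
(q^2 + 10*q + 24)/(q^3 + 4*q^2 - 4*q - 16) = (q + 6)/(q^2 - 4)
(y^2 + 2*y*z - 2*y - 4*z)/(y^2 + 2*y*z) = (y - 2)/y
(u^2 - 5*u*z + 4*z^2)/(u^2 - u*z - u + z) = (u - 4*z)/(u - 1)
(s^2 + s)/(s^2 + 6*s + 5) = s/(s + 5)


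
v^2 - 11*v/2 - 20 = (v - 8)*(v + 5/2)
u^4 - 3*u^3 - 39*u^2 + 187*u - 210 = (u - 5)*(u - 3)*(u - 2)*(u + 7)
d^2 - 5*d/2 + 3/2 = (d - 3/2)*(d - 1)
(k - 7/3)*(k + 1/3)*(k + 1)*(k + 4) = k^4 + 3*k^3 - 61*k^2/9 - 107*k/9 - 28/9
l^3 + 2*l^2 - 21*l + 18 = (l - 3)*(l - 1)*(l + 6)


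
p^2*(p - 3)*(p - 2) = p^4 - 5*p^3 + 6*p^2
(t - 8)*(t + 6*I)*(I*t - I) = I*t^3 - 6*t^2 - 9*I*t^2 + 54*t + 8*I*t - 48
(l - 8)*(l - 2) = l^2 - 10*l + 16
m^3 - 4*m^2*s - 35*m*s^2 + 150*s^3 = (m - 5*s)^2*(m + 6*s)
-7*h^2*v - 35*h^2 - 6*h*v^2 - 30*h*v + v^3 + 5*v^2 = (-7*h + v)*(h + v)*(v + 5)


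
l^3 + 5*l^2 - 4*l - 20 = (l - 2)*(l + 2)*(l + 5)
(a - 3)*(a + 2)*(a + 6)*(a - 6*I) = a^4 + 5*a^3 - 6*I*a^3 - 12*a^2 - 30*I*a^2 - 36*a + 72*I*a + 216*I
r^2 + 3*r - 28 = (r - 4)*(r + 7)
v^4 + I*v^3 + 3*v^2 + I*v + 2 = (v - I)^2*(v + I)*(v + 2*I)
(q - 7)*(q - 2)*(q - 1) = q^3 - 10*q^2 + 23*q - 14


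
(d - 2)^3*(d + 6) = d^4 - 24*d^2 + 64*d - 48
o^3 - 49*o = o*(o - 7)*(o + 7)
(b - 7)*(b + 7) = b^2 - 49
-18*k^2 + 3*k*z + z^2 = (-3*k + z)*(6*k + z)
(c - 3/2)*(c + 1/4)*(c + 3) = c^3 + 7*c^2/4 - 33*c/8 - 9/8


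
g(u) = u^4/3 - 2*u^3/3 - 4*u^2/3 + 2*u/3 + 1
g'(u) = 4*u^3/3 - 2*u^2 - 8*u/3 + 2/3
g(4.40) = 46.27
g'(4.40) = 63.79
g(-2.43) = 12.70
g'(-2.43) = -23.80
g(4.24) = 36.77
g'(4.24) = 55.04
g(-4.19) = 126.58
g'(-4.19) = -121.35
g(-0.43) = 0.53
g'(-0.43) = 1.34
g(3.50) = 8.44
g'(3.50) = 24.00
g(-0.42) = 0.54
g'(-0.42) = 1.34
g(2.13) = -3.21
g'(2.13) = -1.20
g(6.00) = 245.00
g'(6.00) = 200.67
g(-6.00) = 525.00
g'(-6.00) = -343.33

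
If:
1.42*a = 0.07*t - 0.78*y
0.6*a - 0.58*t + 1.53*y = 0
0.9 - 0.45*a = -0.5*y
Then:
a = 0.57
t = -2.81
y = -1.29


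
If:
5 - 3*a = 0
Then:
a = 5/3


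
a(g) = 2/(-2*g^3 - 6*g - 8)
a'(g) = 2*(6*g^2 + 6)/(-2*g^3 - 6*g - 8)^2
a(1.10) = -0.12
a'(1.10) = 0.09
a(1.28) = -0.10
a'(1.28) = 0.08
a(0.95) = -0.13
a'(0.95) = 0.10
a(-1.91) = 0.11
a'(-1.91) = 0.18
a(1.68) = -0.07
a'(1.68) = 0.06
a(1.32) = -0.10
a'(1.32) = 0.08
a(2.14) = -0.05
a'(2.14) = 0.04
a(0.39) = -0.19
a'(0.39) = 0.13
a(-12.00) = 0.00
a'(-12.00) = 0.00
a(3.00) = -0.02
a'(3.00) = 0.02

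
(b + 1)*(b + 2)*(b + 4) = b^3 + 7*b^2 + 14*b + 8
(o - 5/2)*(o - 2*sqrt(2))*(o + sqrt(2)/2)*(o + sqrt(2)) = o^4 - 5*o^3/2 - sqrt(2)*o^3/2 - 5*o^2 + 5*sqrt(2)*o^2/4 - 2*sqrt(2)*o + 25*o/2 + 5*sqrt(2)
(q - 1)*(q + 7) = q^2 + 6*q - 7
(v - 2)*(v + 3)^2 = v^3 + 4*v^2 - 3*v - 18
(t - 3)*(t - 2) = t^2 - 5*t + 6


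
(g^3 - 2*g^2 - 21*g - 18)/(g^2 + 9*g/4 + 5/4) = 4*(g^2 - 3*g - 18)/(4*g + 5)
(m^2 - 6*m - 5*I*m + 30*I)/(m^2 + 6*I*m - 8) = (m^2 - 6*m - 5*I*m + 30*I)/(m^2 + 6*I*m - 8)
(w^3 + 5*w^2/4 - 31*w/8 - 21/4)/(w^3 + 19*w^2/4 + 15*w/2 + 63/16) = 2*(w - 2)/(2*w + 3)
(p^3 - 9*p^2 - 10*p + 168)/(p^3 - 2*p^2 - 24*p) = (p - 7)/p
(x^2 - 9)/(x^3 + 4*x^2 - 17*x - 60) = (x - 3)/(x^2 + x - 20)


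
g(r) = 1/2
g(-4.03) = 0.50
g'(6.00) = 0.00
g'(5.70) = 0.00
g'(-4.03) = 0.00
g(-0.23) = 0.50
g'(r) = 0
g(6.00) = 0.50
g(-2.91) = 0.50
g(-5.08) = 0.50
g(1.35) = 0.50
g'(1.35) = 0.00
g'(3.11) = 0.00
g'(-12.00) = 0.00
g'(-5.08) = 0.00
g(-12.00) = 0.50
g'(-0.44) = 0.00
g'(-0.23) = 0.00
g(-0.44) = 0.50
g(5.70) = 0.50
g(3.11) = 0.50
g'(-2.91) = 0.00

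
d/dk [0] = 0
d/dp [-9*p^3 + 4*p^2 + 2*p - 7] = -27*p^2 + 8*p + 2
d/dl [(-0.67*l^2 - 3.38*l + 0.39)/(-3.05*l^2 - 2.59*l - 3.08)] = (-8.5737*l^2 + 6.5062*l + 11.4205)/(9.3025*l^4 + 15.799*l^3 + 25.4961*l^2 + 15.9544*l + 9.4864)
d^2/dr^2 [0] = 0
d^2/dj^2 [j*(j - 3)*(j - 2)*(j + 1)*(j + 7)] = 20*j^3 + 36*j^2 - 162*j + 26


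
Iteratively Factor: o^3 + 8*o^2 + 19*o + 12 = (o + 4)*(o^2 + 4*o + 3) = (o + 3)*(o + 4)*(o + 1)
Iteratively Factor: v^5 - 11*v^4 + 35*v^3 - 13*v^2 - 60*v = (v - 5)*(v^4 - 6*v^3 + 5*v^2 + 12*v) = (v - 5)*(v - 4)*(v^3 - 2*v^2 - 3*v) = (v - 5)*(v - 4)*(v - 3)*(v^2 + v) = (v - 5)*(v - 4)*(v - 3)*(v + 1)*(v)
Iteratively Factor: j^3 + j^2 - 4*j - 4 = (j + 2)*(j^2 - j - 2) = (j - 2)*(j + 2)*(j + 1)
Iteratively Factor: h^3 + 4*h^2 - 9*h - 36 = (h + 4)*(h^2 - 9) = (h + 3)*(h + 4)*(h - 3)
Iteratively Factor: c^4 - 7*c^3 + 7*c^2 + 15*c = (c)*(c^3 - 7*c^2 + 7*c + 15) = c*(c + 1)*(c^2 - 8*c + 15) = c*(c - 3)*(c + 1)*(c - 5)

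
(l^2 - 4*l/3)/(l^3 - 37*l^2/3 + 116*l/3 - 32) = l/(l^2 - 11*l + 24)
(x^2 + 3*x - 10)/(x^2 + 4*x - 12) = (x + 5)/(x + 6)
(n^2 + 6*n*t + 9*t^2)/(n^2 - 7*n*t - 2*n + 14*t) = (n^2 + 6*n*t + 9*t^2)/(n^2 - 7*n*t - 2*n + 14*t)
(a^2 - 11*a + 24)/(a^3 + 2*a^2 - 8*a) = (a^2 - 11*a + 24)/(a*(a^2 + 2*a - 8))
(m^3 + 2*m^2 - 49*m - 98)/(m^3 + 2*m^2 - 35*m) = (m^2 - 5*m - 14)/(m*(m - 5))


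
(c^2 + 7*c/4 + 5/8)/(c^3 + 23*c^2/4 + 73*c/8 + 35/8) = (2*c + 1)/(2*c^2 + 9*c + 7)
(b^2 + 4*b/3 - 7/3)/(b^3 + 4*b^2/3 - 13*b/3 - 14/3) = (b - 1)/(b^2 - b - 2)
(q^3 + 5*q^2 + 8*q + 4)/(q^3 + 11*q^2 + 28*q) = (q^3 + 5*q^2 + 8*q + 4)/(q*(q^2 + 11*q + 28))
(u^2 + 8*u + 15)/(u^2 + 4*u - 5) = (u + 3)/(u - 1)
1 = 1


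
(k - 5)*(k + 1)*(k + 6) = k^3 + 2*k^2 - 29*k - 30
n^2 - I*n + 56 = (n - 8*I)*(n + 7*I)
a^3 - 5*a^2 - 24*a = a*(a - 8)*(a + 3)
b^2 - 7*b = b*(b - 7)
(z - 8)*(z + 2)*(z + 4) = z^3 - 2*z^2 - 40*z - 64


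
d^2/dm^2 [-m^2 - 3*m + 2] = -2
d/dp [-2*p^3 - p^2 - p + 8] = -6*p^2 - 2*p - 1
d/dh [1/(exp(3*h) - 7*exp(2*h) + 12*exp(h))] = (-3*exp(2*h) + 14*exp(h) - 12)*exp(-h)/(exp(2*h) - 7*exp(h) + 12)^2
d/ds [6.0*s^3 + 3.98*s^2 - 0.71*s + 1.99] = 18.0*s^2 + 7.96*s - 0.71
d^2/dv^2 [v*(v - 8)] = 2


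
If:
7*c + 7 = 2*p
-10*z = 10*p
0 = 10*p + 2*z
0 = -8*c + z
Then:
No Solution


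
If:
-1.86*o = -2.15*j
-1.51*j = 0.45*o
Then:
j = 0.00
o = 0.00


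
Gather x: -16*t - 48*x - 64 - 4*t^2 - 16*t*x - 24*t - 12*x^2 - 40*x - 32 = -4*t^2 - 40*t - 12*x^2 + x*(-16*t - 88) - 96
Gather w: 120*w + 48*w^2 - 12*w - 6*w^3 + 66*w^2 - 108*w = -6*w^3 + 114*w^2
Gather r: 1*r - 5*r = -4*r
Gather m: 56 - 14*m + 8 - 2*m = 64 - 16*m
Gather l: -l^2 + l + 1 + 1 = -l^2 + l + 2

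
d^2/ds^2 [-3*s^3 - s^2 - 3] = -18*s - 2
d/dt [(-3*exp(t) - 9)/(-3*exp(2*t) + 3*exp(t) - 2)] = (-9*exp(2*t) - 54*exp(t) + 33)*exp(t)/(9*exp(4*t) - 18*exp(3*t) + 21*exp(2*t) - 12*exp(t) + 4)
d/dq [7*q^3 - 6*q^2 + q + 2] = 21*q^2 - 12*q + 1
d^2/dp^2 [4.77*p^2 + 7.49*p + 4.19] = 9.54000000000000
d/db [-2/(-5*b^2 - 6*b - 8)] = 4*(-5*b - 3)/(5*b^2 + 6*b + 8)^2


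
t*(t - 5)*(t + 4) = t^3 - t^2 - 20*t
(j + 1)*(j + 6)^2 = j^3 + 13*j^2 + 48*j + 36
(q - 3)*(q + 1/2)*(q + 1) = q^3 - 3*q^2/2 - 4*q - 3/2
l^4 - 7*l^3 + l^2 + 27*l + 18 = (l - 6)*(l - 3)*(l + 1)^2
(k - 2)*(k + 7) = k^2 + 5*k - 14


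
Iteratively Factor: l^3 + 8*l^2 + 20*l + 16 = (l + 2)*(l^2 + 6*l + 8) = (l + 2)^2*(l + 4)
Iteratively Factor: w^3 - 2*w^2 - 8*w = (w - 4)*(w^2 + 2*w) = (w - 4)*(w + 2)*(w)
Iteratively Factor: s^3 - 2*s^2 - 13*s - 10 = (s + 2)*(s^2 - 4*s - 5) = (s + 1)*(s + 2)*(s - 5)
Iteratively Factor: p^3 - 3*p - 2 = (p + 1)*(p^2 - p - 2) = (p + 1)^2*(p - 2)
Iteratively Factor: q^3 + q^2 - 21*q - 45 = (q + 3)*(q^2 - 2*q - 15) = (q - 5)*(q + 3)*(q + 3)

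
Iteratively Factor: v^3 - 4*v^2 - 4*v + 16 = (v - 2)*(v^2 - 2*v - 8) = (v - 4)*(v - 2)*(v + 2)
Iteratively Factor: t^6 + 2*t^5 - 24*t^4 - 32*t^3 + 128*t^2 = (t - 4)*(t^5 + 6*t^4 - 32*t^2) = t*(t - 4)*(t^4 + 6*t^3 - 32*t) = t*(t - 4)*(t + 4)*(t^3 + 2*t^2 - 8*t) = t*(t - 4)*(t + 4)^2*(t^2 - 2*t) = t^2*(t - 4)*(t + 4)^2*(t - 2)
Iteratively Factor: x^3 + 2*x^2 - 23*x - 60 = (x - 5)*(x^2 + 7*x + 12) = (x - 5)*(x + 3)*(x + 4)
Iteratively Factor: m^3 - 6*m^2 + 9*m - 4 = (m - 1)*(m^2 - 5*m + 4) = (m - 4)*(m - 1)*(m - 1)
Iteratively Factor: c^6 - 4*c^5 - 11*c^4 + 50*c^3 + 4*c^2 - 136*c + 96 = (c + 3)*(c^5 - 7*c^4 + 10*c^3 + 20*c^2 - 56*c + 32) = (c - 4)*(c + 3)*(c^4 - 3*c^3 - 2*c^2 + 12*c - 8) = (c - 4)*(c - 2)*(c + 3)*(c^3 - c^2 - 4*c + 4) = (c - 4)*(c - 2)*(c - 1)*(c + 3)*(c^2 - 4) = (c - 4)*(c - 2)*(c - 1)*(c + 2)*(c + 3)*(c - 2)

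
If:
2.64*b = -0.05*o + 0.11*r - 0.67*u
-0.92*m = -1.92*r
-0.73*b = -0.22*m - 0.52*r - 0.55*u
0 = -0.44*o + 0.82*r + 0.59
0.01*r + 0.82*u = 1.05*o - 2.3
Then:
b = 0.08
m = 0.60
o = 1.88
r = 0.29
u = -0.41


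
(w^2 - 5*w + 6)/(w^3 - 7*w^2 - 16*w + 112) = (w^2 - 5*w + 6)/(w^3 - 7*w^2 - 16*w + 112)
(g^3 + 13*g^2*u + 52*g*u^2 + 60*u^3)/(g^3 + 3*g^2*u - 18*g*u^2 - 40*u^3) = (-g - 6*u)/(-g + 4*u)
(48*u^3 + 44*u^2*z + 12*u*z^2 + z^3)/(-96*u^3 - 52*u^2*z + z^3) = (4*u + z)/(-8*u + z)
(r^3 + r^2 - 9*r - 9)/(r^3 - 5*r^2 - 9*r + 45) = (r + 1)/(r - 5)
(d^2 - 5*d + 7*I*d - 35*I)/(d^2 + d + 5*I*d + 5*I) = (d^2 + d*(-5 + 7*I) - 35*I)/(d^2 + d*(1 + 5*I) + 5*I)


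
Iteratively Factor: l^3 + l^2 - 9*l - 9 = (l + 1)*(l^2 - 9) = (l + 1)*(l + 3)*(l - 3)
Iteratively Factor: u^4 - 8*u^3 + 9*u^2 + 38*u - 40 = (u + 2)*(u^3 - 10*u^2 + 29*u - 20) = (u - 4)*(u + 2)*(u^2 - 6*u + 5) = (u - 5)*(u - 4)*(u + 2)*(u - 1)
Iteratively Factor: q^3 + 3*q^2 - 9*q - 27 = (q + 3)*(q^2 - 9) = (q + 3)^2*(q - 3)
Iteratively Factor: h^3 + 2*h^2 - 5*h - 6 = (h + 3)*(h^2 - h - 2) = (h + 1)*(h + 3)*(h - 2)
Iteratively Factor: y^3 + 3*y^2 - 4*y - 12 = (y - 2)*(y^2 + 5*y + 6) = (y - 2)*(y + 3)*(y + 2)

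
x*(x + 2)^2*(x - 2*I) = x^4 + 4*x^3 - 2*I*x^3 + 4*x^2 - 8*I*x^2 - 8*I*x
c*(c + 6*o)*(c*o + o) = c^3*o + 6*c^2*o^2 + c^2*o + 6*c*o^2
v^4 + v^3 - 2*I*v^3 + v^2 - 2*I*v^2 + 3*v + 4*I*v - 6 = (v - 1)*(v + 2)*(v - 3*I)*(v + I)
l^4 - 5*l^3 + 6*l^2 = l^2*(l - 3)*(l - 2)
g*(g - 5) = g^2 - 5*g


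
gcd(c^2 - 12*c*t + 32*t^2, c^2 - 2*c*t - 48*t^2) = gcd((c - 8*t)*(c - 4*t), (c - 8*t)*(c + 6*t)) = -c + 8*t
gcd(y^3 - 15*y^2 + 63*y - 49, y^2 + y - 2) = y - 1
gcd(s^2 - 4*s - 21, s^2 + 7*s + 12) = s + 3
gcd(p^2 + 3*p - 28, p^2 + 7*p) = p + 7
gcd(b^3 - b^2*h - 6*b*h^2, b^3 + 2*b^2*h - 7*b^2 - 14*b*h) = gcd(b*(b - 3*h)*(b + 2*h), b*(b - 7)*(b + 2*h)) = b^2 + 2*b*h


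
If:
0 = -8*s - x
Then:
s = -x/8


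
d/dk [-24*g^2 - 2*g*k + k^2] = -2*g + 2*k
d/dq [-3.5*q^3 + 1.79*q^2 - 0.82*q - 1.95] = -10.5*q^2 + 3.58*q - 0.82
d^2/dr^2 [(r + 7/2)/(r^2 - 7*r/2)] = 2*(-12*r^2*(2*r - 7) + (2*r + 7)*(4*r - 7)^2)/(r^3*(2*r - 7)^3)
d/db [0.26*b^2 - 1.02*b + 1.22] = 0.52*b - 1.02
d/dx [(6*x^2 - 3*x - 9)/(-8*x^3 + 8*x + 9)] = 3*((4*x - 1)*(-8*x^3 + 8*x + 9) - 8*(3*x^2 - 1)*(-2*x^2 + x + 3))/(-8*x^3 + 8*x + 9)^2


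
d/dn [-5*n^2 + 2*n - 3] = 2 - 10*n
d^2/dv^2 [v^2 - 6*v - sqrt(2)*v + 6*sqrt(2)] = 2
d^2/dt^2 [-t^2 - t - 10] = -2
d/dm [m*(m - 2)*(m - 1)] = 3*m^2 - 6*m + 2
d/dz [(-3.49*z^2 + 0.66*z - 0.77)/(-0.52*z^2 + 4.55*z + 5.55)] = (-15.5363*z^2 - 39.5398*z + 7.1665)/(0.2704*z^4 - 4.732*z^3 + 14.9305*z^2 + 50.505*z + 30.8025)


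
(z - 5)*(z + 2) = z^2 - 3*z - 10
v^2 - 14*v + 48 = (v - 8)*(v - 6)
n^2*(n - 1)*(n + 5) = n^4 + 4*n^3 - 5*n^2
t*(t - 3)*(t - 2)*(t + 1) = t^4 - 4*t^3 + t^2 + 6*t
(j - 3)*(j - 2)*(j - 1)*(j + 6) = j^4 - 25*j^2 + 60*j - 36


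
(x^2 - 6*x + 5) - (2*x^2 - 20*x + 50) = -x^2 + 14*x - 45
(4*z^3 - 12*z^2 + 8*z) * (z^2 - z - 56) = 4*z^5 - 16*z^4 - 204*z^3 + 664*z^2 - 448*z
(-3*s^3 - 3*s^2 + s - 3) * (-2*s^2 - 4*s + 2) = 6*s^5 + 18*s^4 + 4*s^3 - 4*s^2 + 14*s - 6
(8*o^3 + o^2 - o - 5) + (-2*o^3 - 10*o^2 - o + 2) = 6*o^3 - 9*o^2 - 2*o - 3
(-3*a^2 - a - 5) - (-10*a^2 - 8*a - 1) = 7*a^2 + 7*a - 4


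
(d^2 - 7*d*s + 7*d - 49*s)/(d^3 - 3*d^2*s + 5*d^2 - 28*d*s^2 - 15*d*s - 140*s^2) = (d + 7)/(d^2 + 4*d*s + 5*d + 20*s)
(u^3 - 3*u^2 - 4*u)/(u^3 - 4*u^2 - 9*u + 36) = u*(u + 1)/(u^2 - 9)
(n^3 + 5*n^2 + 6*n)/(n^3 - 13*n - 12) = n*(n + 2)/(n^2 - 3*n - 4)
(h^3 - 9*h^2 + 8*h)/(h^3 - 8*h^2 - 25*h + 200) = h*(h - 1)/(h^2 - 25)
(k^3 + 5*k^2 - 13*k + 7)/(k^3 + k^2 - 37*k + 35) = (k - 1)/(k - 5)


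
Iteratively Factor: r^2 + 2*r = (r + 2)*(r)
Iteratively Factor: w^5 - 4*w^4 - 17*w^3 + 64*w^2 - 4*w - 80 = (w - 2)*(w^4 - 2*w^3 - 21*w^2 + 22*w + 40) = (w - 2)*(w + 1)*(w^3 - 3*w^2 - 18*w + 40) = (w - 2)^2*(w + 1)*(w^2 - w - 20) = (w - 2)^2*(w + 1)*(w + 4)*(w - 5)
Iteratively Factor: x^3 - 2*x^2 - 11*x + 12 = (x + 3)*(x^2 - 5*x + 4) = (x - 1)*(x + 3)*(x - 4)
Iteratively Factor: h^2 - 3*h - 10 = (h + 2)*(h - 5)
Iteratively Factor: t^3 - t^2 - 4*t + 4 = (t + 2)*(t^2 - 3*t + 2) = (t - 1)*(t + 2)*(t - 2)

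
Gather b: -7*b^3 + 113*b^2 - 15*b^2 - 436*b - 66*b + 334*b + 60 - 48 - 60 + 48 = -7*b^3 + 98*b^2 - 168*b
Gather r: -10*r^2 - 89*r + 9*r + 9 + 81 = -10*r^2 - 80*r + 90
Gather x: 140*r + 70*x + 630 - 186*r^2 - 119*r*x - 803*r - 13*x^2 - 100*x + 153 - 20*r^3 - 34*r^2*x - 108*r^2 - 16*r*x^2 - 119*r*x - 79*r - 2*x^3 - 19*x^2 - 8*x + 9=-20*r^3 - 294*r^2 - 742*r - 2*x^3 + x^2*(-16*r - 32) + x*(-34*r^2 - 238*r - 38) + 792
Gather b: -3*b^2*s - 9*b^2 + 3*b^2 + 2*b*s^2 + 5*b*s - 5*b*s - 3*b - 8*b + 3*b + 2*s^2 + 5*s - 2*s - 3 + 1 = b^2*(-3*s - 6) + b*(2*s^2 - 8) + 2*s^2 + 3*s - 2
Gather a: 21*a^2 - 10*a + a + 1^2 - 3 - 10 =21*a^2 - 9*a - 12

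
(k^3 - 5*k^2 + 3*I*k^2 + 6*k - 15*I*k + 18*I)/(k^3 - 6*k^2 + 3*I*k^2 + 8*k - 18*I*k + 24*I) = (k - 3)/(k - 4)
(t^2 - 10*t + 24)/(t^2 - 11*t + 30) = (t - 4)/(t - 5)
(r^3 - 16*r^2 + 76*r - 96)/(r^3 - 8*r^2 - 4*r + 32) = (r - 6)/(r + 2)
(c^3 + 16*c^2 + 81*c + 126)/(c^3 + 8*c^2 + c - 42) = (c + 6)/(c - 2)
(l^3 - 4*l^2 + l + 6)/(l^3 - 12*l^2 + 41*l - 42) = (l + 1)/(l - 7)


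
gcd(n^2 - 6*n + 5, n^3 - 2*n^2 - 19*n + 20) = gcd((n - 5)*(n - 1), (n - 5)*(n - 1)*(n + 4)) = n^2 - 6*n + 5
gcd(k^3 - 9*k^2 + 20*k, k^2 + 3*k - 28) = k - 4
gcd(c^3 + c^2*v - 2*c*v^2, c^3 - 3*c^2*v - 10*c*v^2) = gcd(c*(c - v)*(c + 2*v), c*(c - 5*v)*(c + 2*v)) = c^2 + 2*c*v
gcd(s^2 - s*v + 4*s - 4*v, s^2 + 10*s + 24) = s + 4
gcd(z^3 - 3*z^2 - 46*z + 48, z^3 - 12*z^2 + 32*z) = z - 8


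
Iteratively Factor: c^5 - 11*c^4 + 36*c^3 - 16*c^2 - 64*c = (c + 1)*(c^4 - 12*c^3 + 48*c^2 - 64*c) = (c - 4)*(c + 1)*(c^3 - 8*c^2 + 16*c) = (c - 4)^2*(c + 1)*(c^2 - 4*c) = (c - 4)^3*(c + 1)*(c)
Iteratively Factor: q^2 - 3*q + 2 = (q - 1)*(q - 2)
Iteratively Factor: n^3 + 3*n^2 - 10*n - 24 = (n + 2)*(n^2 + n - 12) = (n - 3)*(n + 2)*(n + 4)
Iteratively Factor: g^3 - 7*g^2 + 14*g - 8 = (g - 4)*(g^2 - 3*g + 2) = (g - 4)*(g - 2)*(g - 1)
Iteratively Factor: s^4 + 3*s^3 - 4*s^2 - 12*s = (s + 2)*(s^3 + s^2 - 6*s) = s*(s + 2)*(s^2 + s - 6) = s*(s + 2)*(s + 3)*(s - 2)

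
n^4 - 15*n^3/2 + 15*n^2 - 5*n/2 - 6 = (n - 4)*(n - 3)*(n - 1)*(n + 1/2)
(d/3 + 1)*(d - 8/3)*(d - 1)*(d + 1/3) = d^4/3 - d^3/9 - 77*d^2/27 + 47*d/27 + 8/9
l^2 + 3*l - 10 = (l - 2)*(l + 5)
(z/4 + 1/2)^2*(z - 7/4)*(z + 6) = z^4/16 + 33*z^3/64 + 21*z^2/32 - 25*z/16 - 21/8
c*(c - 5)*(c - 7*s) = c^3 - 7*c^2*s - 5*c^2 + 35*c*s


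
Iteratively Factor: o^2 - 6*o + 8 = (o - 2)*(o - 4)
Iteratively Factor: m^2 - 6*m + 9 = (m - 3)*(m - 3)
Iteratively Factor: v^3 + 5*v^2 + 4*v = (v)*(v^2 + 5*v + 4) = v*(v + 1)*(v + 4)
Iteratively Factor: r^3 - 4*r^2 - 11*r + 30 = (r - 2)*(r^2 - 2*r - 15) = (r - 5)*(r - 2)*(r + 3)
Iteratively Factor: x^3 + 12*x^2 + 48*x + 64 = (x + 4)*(x^2 + 8*x + 16) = (x + 4)^2*(x + 4)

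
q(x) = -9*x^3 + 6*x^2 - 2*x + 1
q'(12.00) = -3746.00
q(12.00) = -14711.00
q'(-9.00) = -2297.00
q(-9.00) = 7066.00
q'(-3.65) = -405.51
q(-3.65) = 525.88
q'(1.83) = -70.46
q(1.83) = -37.72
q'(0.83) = -10.64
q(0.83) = -1.67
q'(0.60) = -4.52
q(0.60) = 0.02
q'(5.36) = -713.38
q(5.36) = -1223.26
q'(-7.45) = -1589.97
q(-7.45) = 4070.36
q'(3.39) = -271.61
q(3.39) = -287.45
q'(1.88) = -74.87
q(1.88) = -41.36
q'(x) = -27*x^2 + 12*x - 2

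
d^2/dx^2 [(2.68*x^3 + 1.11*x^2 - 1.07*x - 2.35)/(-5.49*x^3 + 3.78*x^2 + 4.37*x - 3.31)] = (2.27373675443232e-13*x^7 - 178.142814*x^6 - 192.280662*x^5 + 1141.347942*x^4 - 548.724176*x^3 - 220.874298*x^2 - 119.159862*x + 155.192806)/(165.469149*x^9 - 341.788734*x^8 - 159.806763*x^7 + 789.403725*x^6 - 284.933673*x^5 - 551.142252*x^4 + 425.05291*x^3 + 65.390043*x^2 - 143.634471*x + 36.264691)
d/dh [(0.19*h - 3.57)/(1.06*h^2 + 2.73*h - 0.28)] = (-0.2014*h^2 + 7.5684*h + 9.6929)/(1.1236*h^4 + 5.7876*h^3 + 6.8593*h^2 - 1.5288*h + 0.0784)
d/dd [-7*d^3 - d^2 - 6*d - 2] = -21*d^2 - 2*d - 6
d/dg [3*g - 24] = 3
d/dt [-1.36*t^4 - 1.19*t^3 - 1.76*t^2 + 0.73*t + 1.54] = -5.44*t^3 - 3.57*t^2 - 3.52*t + 0.73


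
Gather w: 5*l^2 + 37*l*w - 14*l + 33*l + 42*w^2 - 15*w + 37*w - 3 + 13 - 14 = 5*l^2 + 19*l + 42*w^2 + w*(37*l + 22) - 4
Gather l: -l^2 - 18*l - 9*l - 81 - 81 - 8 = -l^2 - 27*l - 170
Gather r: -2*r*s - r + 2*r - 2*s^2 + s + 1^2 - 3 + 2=r*(1 - 2*s) - 2*s^2 + s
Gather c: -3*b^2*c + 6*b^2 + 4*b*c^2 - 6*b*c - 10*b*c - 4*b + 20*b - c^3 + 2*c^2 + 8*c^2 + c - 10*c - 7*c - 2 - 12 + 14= 6*b^2 + 16*b - c^3 + c^2*(4*b + 10) + c*(-3*b^2 - 16*b - 16)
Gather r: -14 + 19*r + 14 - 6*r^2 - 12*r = -6*r^2 + 7*r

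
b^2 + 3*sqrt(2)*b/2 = b*(b + 3*sqrt(2)/2)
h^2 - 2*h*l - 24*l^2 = (h - 6*l)*(h + 4*l)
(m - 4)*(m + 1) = m^2 - 3*m - 4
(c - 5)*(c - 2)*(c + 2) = c^3 - 5*c^2 - 4*c + 20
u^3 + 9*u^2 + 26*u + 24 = (u + 2)*(u + 3)*(u + 4)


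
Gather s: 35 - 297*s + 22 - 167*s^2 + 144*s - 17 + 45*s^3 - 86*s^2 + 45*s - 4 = 45*s^3 - 253*s^2 - 108*s + 36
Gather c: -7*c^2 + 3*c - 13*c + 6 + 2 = -7*c^2 - 10*c + 8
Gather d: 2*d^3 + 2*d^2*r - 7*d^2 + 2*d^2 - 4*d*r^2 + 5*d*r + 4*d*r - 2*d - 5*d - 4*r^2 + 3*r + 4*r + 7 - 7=2*d^3 + d^2*(2*r - 5) + d*(-4*r^2 + 9*r - 7) - 4*r^2 + 7*r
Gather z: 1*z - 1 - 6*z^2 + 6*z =-6*z^2 + 7*z - 1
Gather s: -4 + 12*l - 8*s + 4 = 12*l - 8*s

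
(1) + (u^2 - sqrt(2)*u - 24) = u^2 - sqrt(2)*u - 23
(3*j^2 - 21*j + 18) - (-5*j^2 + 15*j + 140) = 8*j^2 - 36*j - 122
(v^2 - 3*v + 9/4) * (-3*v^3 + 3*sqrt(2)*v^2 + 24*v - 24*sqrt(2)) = -3*v^5 + 3*sqrt(2)*v^4 + 9*v^4 - 9*sqrt(2)*v^3 + 69*v^3/4 - 72*v^2 - 69*sqrt(2)*v^2/4 + 54*v + 72*sqrt(2)*v - 54*sqrt(2)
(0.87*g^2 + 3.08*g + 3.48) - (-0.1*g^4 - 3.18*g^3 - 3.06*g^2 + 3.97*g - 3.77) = 0.1*g^4 + 3.18*g^3 + 3.93*g^2 - 0.89*g + 7.25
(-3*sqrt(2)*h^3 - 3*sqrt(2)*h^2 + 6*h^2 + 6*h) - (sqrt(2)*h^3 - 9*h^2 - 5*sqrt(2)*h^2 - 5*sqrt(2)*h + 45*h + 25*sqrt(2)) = -4*sqrt(2)*h^3 + 2*sqrt(2)*h^2 + 15*h^2 - 39*h + 5*sqrt(2)*h - 25*sqrt(2)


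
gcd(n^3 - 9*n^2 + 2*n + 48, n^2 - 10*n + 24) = 1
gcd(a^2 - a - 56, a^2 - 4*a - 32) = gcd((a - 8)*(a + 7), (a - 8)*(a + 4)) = a - 8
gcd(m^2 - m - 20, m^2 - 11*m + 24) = 1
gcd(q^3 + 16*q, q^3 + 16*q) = q^3 + 16*q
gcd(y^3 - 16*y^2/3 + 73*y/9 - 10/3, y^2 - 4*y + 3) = y - 3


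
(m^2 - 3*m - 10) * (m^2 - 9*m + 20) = m^4 - 12*m^3 + 37*m^2 + 30*m - 200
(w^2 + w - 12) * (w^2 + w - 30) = w^4 + 2*w^3 - 41*w^2 - 42*w + 360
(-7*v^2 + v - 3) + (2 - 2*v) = -7*v^2 - v - 1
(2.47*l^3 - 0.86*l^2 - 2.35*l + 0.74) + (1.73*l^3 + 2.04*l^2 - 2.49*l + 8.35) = 4.2*l^3 + 1.18*l^2 - 4.84*l + 9.09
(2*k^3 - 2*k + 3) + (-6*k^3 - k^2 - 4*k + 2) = -4*k^3 - k^2 - 6*k + 5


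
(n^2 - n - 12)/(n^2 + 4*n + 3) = (n - 4)/(n + 1)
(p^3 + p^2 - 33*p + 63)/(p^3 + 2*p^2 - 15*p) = (p^2 + 4*p - 21)/(p*(p + 5))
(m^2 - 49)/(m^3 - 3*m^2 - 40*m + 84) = (m + 7)/(m^2 + 4*m - 12)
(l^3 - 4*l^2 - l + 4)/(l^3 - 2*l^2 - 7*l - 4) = (l - 1)/(l + 1)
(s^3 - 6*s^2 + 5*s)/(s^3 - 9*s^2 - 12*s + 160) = s*(s - 1)/(s^2 - 4*s - 32)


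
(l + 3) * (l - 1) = l^2 + 2*l - 3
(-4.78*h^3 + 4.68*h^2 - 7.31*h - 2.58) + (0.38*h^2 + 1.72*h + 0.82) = -4.78*h^3 + 5.06*h^2 - 5.59*h - 1.76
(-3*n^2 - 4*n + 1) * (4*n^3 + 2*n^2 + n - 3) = -12*n^5 - 22*n^4 - 7*n^3 + 7*n^2 + 13*n - 3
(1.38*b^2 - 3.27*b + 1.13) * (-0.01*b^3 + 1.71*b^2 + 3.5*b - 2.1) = -0.0138*b^5 + 2.3925*b^4 - 0.773000000000001*b^3 - 12.4107*b^2 + 10.822*b - 2.373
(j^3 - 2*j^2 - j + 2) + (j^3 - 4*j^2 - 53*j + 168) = 2*j^3 - 6*j^2 - 54*j + 170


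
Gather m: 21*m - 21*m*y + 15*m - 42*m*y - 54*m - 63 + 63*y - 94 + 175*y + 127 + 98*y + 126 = m*(-63*y - 18) + 336*y + 96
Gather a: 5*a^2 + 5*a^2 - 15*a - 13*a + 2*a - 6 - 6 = 10*a^2 - 26*a - 12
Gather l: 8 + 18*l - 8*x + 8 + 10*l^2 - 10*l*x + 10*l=10*l^2 + l*(28 - 10*x) - 8*x + 16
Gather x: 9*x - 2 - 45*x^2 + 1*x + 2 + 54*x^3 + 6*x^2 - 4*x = 54*x^3 - 39*x^2 + 6*x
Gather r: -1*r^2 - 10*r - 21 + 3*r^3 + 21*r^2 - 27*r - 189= 3*r^3 + 20*r^2 - 37*r - 210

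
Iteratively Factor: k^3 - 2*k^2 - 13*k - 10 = (k + 2)*(k^2 - 4*k - 5) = (k + 1)*(k + 2)*(k - 5)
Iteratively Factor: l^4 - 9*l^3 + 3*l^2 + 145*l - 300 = (l - 5)*(l^3 - 4*l^2 - 17*l + 60) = (l - 5)*(l - 3)*(l^2 - l - 20) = (l - 5)*(l - 3)*(l + 4)*(l - 5)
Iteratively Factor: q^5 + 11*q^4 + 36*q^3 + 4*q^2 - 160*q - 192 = (q + 4)*(q^4 + 7*q^3 + 8*q^2 - 28*q - 48) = (q - 2)*(q + 4)*(q^3 + 9*q^2 + 26*q + 24) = (q - 2)*(q + 3)*(q + 4)*(q^2 + 6*q + 8) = (q - 2)*(q + 2)*(q + 3)*(q + 4)*(q + 4)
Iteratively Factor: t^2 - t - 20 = (t - 5)*(t + 4)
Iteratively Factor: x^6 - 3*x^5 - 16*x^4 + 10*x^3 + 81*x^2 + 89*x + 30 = (x + 2)*(x^5 - 5*x^4 - 6*x^3 + 22*x^2 + 37*x + 15) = (x - 3)*(x + 2)*(x^4 - 2*x^3 - 12*x^2 - 14*x - 5) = (x - 3)*(x + 1)*(x + 2)*(x^3 - 3*x^2 - 9*x - 5) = (x - 5)*(x - 3)*(x + 1)*(x + 2)*(x^2 + 2*x + 1) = (x - 5)*(x - 3)*(x + 1)^2*(x + 2)*(x + 1)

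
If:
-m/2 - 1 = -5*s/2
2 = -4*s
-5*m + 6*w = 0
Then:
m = -9/2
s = -1/2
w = -15/4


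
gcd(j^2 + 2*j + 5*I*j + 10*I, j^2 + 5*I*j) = j + 5*I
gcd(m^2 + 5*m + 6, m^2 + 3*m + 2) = m + 2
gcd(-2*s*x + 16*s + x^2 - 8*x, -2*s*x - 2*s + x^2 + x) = -2*s + x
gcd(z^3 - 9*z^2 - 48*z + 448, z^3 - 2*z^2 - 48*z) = z - 8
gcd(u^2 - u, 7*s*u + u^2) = u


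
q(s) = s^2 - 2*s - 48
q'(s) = 2*s - 2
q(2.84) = -45.61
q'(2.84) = 3.68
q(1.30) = -48.91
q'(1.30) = 0.60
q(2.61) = -46.41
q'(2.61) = 3.22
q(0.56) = -48.81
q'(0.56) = -0.88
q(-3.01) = -32.92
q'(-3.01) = -8.02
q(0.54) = -48.79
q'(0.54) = -0.92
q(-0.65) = -46.28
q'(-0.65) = -3.30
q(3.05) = -44.80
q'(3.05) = 4.10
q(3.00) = -45.00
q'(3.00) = 4.00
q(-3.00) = -33.00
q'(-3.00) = -8.00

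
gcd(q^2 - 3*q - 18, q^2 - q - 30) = q - 6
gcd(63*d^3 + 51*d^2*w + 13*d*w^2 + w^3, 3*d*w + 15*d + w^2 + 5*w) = 3*d + w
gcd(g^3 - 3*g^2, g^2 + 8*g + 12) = 1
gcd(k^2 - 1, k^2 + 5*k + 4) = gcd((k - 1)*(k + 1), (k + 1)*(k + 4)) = k + 1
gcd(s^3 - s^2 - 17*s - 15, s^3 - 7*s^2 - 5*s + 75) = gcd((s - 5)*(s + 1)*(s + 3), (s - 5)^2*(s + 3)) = s^2 - 2*s - 15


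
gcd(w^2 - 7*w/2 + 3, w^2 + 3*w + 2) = 1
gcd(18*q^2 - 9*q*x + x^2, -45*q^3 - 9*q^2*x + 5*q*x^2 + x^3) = -3*q + x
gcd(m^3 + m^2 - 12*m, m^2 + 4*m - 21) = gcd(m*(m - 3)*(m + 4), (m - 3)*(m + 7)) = m - 3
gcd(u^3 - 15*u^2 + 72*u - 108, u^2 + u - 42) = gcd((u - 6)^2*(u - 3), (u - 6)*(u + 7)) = u - 6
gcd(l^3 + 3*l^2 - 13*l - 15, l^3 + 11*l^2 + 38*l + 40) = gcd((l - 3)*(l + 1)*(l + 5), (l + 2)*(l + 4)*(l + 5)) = l + 5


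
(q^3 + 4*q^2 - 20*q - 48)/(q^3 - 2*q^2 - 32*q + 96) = (q + 2)/(q - 4)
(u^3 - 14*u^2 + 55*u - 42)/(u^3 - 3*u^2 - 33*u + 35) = (u - 6)/(u + 5)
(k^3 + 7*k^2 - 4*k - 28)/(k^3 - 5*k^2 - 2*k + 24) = (k^2 + 5*k - 14)/(k^2 - 7*k + 12)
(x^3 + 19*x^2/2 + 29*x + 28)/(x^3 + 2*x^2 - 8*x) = (x^2 + 11*x/2 + 7)/(x*(x - 2))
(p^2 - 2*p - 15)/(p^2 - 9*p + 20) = (p + 3)/(p - 4)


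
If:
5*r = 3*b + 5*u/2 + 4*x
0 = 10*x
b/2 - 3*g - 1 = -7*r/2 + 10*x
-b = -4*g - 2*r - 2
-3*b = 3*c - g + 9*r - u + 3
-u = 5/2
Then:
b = 23/11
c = -5189/1320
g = 9/440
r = 1/220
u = -5/2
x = 0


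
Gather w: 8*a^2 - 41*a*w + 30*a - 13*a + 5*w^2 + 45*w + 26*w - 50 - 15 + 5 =8*a^2 + 17*a + 5*w^2 + w*(71 - 41*a) - 60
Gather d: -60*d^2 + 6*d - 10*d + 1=-60*d^2 - 4*d + 1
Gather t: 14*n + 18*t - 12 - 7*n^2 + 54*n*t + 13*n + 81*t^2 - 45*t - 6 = -7*n^2 + 27*n + 81*t^2 + t*(54*n - 27) - 18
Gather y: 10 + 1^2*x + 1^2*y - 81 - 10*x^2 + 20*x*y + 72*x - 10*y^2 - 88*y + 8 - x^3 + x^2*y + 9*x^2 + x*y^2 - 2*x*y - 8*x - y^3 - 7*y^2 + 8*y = -x^3 - x^2 + 65*x - y^3 + y^2*(x - 17) + y*(x^2 + 18*x - 79) - 63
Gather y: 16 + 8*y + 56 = 8*y + 72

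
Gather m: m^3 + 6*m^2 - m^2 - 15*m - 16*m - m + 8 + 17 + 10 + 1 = m^3 + 5*m^2 - 32*m + 36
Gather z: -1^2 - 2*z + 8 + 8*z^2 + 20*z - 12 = 8*z^2 + 18*z - 5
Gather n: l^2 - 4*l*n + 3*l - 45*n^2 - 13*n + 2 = l^2 + 3*l - 45*n^2 + n*(-4*l - 13) + 2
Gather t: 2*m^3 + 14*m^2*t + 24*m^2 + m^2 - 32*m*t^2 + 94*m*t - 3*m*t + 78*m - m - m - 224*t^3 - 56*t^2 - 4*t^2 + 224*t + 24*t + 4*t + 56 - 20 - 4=2*m^3 + 25*m^2 + 76*m - 224*t^3 + t^2*(-32*m - 60) + t*(14*m^2 + 91*m + 252) + 32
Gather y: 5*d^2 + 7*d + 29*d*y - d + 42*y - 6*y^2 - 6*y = 5*d^2 + 6*d - 6*y^2 + y*(29*d + 36)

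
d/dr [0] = 0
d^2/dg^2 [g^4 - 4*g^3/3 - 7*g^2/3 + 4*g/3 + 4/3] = 12*g^2 - 8*g - 14/3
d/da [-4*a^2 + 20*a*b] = -8*a + 20*b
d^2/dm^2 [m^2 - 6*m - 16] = 2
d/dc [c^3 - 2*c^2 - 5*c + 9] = 3*c^2 - 4*c - 5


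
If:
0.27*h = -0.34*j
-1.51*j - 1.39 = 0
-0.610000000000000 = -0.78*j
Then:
No Solution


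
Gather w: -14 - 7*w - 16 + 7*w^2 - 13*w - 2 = 7*w^2 - 20*w - 32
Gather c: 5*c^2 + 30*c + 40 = 5*c^2 + 30*c + 40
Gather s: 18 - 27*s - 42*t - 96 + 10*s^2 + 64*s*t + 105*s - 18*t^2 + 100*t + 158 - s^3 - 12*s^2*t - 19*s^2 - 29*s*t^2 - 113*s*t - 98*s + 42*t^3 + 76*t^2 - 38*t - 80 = -s^3 + s^2*(-12*t - 9) + s*(-29*t^2 - 49*t - 20) + 42*t^3 + 58*t^2 + 20*t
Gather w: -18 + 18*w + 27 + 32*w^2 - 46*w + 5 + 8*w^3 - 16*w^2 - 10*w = 8*w^3 + 16*w^2 - 38*w + 14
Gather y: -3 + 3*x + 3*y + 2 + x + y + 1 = 4*x + 4*y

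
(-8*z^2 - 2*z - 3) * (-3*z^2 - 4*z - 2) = 24*z^4 + 38*z^3 + 33*z^2 + 16*z + 6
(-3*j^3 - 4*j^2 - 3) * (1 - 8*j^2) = 24*j^5 + 32*j^4 - 3*j^3 + 20*j^2 - 3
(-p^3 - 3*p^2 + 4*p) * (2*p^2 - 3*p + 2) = -2*p^5 - 3*p^4 + 15*p^3 - 18*p^2 + 8*p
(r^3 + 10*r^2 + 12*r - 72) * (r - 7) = r^4 + 3*r^3 - 58*r^2 - 156*r + 504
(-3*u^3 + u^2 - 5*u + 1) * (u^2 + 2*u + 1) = -3*u^5 - 5*u^4 - 6*u^3 - 8*u^2 - 3*u + 1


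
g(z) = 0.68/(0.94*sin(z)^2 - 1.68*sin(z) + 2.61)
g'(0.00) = 0.17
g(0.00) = 0.26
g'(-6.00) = 0.15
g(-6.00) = 0.31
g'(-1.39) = 0.02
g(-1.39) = 0.13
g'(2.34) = -0.04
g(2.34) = 0.36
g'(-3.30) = -0.17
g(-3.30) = 0.29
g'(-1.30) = 0.02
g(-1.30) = 0.13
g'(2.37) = -0.05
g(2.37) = 0.36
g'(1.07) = 0.00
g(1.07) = 0.37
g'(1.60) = 0.00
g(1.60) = 0.36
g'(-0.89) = 0.07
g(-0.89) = 0.15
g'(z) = 0.68*(-1.88*sin(z)*cos(z) + 1.68*cos(z))/(0.94*sin(z)^2 - 1.68*sin(z) + 2.61)^2 = (1.1424 - 1.2784*sin(z))*cos(z)/(0.94*sin(z)^2 - 1.68*sin(z) + 2.61)^2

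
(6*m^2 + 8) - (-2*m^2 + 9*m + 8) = 8*m^2 - 9*m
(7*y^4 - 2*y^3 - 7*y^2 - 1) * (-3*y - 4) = -21*y^5 - 22*y^4 + 29*y^3 + 28*y^2 + 3*y + 4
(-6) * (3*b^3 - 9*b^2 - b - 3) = -18*b^3 + 54*b^2 + 6*b + 18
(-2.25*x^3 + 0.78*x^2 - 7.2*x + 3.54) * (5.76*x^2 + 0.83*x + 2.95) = -12.96*x^5 + 2.6253*x^4 - 47.4621*x^3 + 16.7154*x^2 - 18.3018*x + 10.443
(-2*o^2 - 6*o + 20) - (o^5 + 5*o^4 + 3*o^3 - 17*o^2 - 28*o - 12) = -o^5 - 5*o^4 - 3*o^3 + 15*o^2 + 22*o + 32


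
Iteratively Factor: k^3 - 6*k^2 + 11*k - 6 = (k - 1)*(k^2 - 5*k + 6) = (k - 2)*(k - 1)*(k - 3)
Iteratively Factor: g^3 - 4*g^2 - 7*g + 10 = (g + 2)*(g^2 - 6*g + 5) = (g - 5)*(g + 2)*(g - 1)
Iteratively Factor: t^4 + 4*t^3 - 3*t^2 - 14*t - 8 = (t - 2)*(t^3 + 6*t^2 + 9*t + 4) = (t - 2)*(t + 1)*(t^2 + 5*t + 4) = (t - 2)*(t + 1)*(t + 4)*(t + 1)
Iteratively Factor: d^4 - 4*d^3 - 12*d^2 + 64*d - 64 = (d + 4)*(d^3 - 8*d^2 + 20*d - 16) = (d - 2)*(d + 4)*(d^2 - 6*d + 8) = (d - 2)^2*(d + 4)*(d - 4)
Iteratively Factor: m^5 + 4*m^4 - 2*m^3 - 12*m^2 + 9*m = (m + 3)*(m^4 + m^3 - 5*m^2 + 3*m) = (m - 1)*(m + 3)*(m^3 + 2*m^2 - 3*m) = m*(m - 1)*(m + 3)*(m^2 + 2*m - 3) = m*(m - 1)*(m + 3)^2*(m - 1)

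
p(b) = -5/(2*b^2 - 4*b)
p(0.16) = 8.49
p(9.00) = -0.04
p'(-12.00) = 0.00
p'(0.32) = -11.76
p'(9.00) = 0.01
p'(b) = -5*(4 - 4*b)/(2*b^2 - 4*b)^2 = 5*(b - 1)/(b^2*(b - 2)^2)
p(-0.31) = -3.49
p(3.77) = -0.37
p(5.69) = -0.12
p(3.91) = -0.33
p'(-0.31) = -12.77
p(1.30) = 2.75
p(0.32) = 4.65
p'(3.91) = 0.26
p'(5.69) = 0.05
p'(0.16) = -48.46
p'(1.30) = 1.81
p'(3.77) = 0.31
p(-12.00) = -0.01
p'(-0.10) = -124.72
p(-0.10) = -11.90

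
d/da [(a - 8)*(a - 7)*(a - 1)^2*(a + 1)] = 5*a^4 - 64*a^3 + 210*a^2 - 80*a - 71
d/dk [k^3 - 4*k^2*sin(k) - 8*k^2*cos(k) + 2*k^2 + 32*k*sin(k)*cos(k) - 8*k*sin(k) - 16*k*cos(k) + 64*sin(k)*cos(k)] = 8*k^2*sin(k) - 4*k^2*cos(k) + 3*k^2 + 8*k*sin(k) - 24*k*cos(k) + 32*k*cos(2*k) + 4*k - 8*sin(k) + 16*sin(2*k) - 16*cos(k) + 64*cos(2*k)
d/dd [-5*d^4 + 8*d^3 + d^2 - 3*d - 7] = -20*d^3 + 24*d^2 + 2*d - 3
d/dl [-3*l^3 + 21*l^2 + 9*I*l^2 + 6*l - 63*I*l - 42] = -9*l^2 + l*(42 + 18*I) + 6 - 63*I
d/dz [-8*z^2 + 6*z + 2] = 6 - 16*z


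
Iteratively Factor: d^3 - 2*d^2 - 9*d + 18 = (d + 3)*(d^2 - 5*d + 6) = (d - 3)*(d + 3)*(d - 2)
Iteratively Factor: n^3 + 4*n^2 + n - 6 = (n + 3)*(n^2 + n - 2) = (n - 1)*(n + 3)*(n + 2)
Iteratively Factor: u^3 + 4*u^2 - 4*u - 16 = (u + 4)*(u^2 - 4) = (u - 2)*(u + 4)*(u + 2)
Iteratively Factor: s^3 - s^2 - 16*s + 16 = (s - 4)*(s^2 + 3*s - 4) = (s - 4)*(s + 4)*(s - 1)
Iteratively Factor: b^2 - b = (b)*(b - 1)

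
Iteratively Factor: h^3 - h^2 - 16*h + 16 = (h + 4)*(h^2 - 5*h + 4) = (h - 4)*(h + 4)*(h - 1)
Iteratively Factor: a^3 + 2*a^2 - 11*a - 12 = (a + 4)*(a^2 - 2*a - 3) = (a - 3)*(a + 4)*(a + 1)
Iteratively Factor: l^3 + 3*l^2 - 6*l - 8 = (l - 2)*(l^2 + 5*l + 4) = (l - 2)*(l + 4)*(l + 1)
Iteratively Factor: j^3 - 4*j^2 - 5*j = (j - 5)*(j^2 + j) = j*(j - 5)*(j + 1)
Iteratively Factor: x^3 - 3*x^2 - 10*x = (x + 2)*(x^2 - 5*x) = (x - 5)*(x + 2)*(x)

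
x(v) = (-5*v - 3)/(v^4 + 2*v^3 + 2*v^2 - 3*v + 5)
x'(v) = (-5*v - 3)*(-4*v^3 - 6*v^2 - 4*v + 3)/(v^4 + 2*v^3 + 2*v^2 - 3*v + 5)^2 - 5/(v^4 + 2*v^3 + 2*v^2 - 3*v + 5)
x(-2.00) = 0.37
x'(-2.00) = 0.11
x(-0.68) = 0.05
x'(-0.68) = -0.63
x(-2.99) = 0.20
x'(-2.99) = 0.15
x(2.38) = -0.22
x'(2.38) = 0.23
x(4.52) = -0.04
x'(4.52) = 0.02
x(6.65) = -0.01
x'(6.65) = 0.01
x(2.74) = -0.15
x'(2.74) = 0.14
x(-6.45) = 0.02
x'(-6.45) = 0.01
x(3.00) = -0.12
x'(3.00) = 0.11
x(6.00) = -0.02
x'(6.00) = 0.01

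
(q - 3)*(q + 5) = q^2 + 2*q - 15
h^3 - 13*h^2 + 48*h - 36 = (h - 6)^2*(h - 1)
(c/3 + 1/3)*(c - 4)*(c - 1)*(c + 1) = c^4/3 - c^3 - 5*c^2/3 + c + 4/3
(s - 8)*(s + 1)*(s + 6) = s^3 - s^2 - 50*s - 48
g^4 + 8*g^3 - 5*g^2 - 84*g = g*(g - 3)*(g + 4)*(g + 7)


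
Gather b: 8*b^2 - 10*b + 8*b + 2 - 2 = 8*b^2 - 2*b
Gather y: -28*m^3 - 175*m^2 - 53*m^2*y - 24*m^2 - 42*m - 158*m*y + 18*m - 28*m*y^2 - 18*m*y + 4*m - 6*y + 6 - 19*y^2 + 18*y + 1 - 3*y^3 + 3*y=-28*m^3 - 199*m^2 - 20*m - 3*y^3 + y^2*(-28*m - 19) + y*(-53*m^2 - 176*m + 15) + 7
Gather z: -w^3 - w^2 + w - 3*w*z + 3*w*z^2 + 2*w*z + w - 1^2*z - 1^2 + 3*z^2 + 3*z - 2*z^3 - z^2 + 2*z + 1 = -w^3 - w^2 + 2*w - 2*z^3 + z^2*(3*w + 2) + z*(4 - w)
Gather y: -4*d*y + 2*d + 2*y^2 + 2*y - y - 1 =2*d + 2*y^2 + y*(1 - 4*d) - 1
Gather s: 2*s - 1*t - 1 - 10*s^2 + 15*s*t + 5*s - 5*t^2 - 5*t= -10*s^2 + s*(15*t + 7) - 5*t^2 - 6*t - 1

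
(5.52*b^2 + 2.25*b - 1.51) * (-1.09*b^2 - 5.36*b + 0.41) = -6.0168*b^4 - 32.0397*b^3 - 8.1509*b^2 + 9.0161*b - 0.6191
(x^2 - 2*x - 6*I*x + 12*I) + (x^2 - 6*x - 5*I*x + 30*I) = 2*x^2 - 8*x - 11*I*x + 42*I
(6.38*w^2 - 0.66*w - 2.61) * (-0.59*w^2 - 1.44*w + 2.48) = -3.7642*w^4 - 8.7978*w^3 + 18.3127*w^2 + 2.1216*w - 6.4728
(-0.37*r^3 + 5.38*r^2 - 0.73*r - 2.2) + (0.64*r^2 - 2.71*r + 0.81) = -0.37*r^3 + 6.02*r^2 - 3.44*r - 1.39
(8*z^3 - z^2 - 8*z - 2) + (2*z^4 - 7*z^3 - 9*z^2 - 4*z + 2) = 2*z^4 + z^3 - 10*z^2 - 12*z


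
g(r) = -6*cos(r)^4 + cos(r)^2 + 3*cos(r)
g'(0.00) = 0.00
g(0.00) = -2.00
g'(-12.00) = 5.22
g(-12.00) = 0.20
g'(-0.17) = -3.05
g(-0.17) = -1.73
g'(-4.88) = -3.18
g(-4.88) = 0.52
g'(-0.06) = -1.13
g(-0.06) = -1.97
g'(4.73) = 3.03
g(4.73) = 0.05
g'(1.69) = -2.78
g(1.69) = -0.34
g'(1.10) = -1.49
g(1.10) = 1.31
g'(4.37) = 3.05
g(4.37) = -0.97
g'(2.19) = -5.32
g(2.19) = -2.09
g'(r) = 24*sin(r)*cos(r)^3 - 2*sin(r)*cos(r) - 3*sin(r)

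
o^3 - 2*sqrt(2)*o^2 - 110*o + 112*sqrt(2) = (o - 8*sqrt(2))*(o - sqrt(2))*(o + 7*sqrt(2))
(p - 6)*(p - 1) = p^2 - 7*p + 6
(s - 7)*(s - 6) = s^2 - 13*s + 42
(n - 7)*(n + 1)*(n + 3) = n^3 - 3*n^2 - 25*n - 21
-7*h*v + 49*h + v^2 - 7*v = (-7*h + v)*(v - 7)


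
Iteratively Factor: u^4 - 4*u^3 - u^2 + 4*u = (u - 1)*(u^3 - 3*u^2 - 4*u) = u*(u - 1)*(u^2 - 3*u - 4) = u*(u - 1)*(u + 1)*(u - 4)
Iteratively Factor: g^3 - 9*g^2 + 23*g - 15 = (g - 3)*(g^2 - 6*g + 5) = (g - 5)*(g - 3)*(g - 1)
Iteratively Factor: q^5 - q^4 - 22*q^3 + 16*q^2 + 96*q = (q - 4)*(q^4 + 3*q^3 - 10*q^2 - 24*q) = (q - 4)*(q - 3)*(q^3 + 6*q^2 + 8*q) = (q - 4)*(q - 3)*(q + 2)*(q^2 + 4*q) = q*(q - 4)*(q - 3)*(q + 2)*(q + 4)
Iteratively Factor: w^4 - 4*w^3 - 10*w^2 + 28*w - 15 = (w - 5)*(w^3 + w^2 - 5*w + 3) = (w - 5)*(w - 1)*(w^2 + 2*w - 3) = (w - 5)*(w - 1)^2*(w + 3)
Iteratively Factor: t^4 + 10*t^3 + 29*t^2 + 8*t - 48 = (t + 3)*(t^3 + 7*t^2 + 8*t - 16) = (t + 3)*(t + 4)*(t^2 + 3*t - 4) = (t - 1)*(t + 3)*(t + 4)*(t + 4)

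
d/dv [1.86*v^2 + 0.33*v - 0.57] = 3.72*v + 0.33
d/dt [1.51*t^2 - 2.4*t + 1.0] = 3.02*t - 2.4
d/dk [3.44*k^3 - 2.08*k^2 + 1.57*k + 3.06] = 10.32*k^2 - 4.16*k + 1.57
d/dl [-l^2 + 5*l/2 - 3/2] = 5/2 - 2*l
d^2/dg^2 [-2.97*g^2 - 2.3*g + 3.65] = -5.94000000000000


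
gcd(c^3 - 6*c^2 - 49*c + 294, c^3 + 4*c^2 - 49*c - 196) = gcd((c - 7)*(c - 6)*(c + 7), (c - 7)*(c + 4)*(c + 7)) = c^2 - 49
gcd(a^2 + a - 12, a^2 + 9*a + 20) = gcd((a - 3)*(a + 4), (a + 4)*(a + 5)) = a + 4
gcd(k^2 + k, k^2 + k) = k^2 + k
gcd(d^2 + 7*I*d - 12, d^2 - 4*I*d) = 1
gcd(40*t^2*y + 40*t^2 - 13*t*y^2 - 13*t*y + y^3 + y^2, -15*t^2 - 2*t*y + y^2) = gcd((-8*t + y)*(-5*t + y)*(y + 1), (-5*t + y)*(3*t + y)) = -5*t + y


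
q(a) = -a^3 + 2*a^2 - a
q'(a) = -3*a^2 + 4*a - 1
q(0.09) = -0.07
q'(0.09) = -0.66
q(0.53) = -0.12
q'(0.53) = 0.28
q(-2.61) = 34.01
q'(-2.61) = -31.88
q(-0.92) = 3.39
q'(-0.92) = -7.22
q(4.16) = -41.54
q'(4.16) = -36.28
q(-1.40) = 8.06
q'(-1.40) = -12.48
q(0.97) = -0.00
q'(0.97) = 0.06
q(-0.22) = 0.33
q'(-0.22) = -2.03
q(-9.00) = 900.00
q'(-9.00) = -280.00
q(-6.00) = 294.00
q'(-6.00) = -133.00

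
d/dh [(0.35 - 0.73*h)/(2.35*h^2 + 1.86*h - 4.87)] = (1.7155*h^2 - 1.645*h + 2.9041)/(5.5225*h^4 + 8.742*h^3 - 19.4294*h^2 - 18.1164*h + 23.7169)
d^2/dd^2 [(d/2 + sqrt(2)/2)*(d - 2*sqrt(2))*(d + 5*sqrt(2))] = 3*d + 4*sqrt(2)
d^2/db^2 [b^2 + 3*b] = 2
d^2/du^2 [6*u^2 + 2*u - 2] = 12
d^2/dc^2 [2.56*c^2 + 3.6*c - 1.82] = 5.12000000000000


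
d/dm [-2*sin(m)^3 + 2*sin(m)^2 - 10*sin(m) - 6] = 2*(-3*sin(m)^2 + 2*sin(m) - 5)*cos(m)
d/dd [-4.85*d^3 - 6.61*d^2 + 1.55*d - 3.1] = -14.55*d^2 - 13.22*d + 1.55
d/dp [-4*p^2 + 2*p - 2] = 2 - 8*p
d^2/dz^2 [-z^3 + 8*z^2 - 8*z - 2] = 16 - 6*z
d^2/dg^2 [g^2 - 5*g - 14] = 2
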